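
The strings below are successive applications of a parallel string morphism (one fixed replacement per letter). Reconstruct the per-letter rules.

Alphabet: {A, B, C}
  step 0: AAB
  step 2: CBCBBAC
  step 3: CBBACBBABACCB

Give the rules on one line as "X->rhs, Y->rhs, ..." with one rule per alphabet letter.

A->C, B->BA, C->CB

  step 2 ⇒ step 3: CBCBBAC ⇒ CB·BA·CB·BA·BA·C·CB
    A ↦ C
    B ↦ BA
    C ↦ CB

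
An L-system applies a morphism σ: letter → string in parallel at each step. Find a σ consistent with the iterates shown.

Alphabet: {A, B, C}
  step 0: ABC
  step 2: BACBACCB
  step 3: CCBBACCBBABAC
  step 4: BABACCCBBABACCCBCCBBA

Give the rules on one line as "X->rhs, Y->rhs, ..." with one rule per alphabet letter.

A->CB, B->C, C->BA

  step 3 ⇒ step 4: CCBBACCBBABAC ⇒ BA·BA·C·C·CB·BA·BA·C·C·CB·C·CB·BA
    A ↦ CB
    B ↦ C
    C ↦ BA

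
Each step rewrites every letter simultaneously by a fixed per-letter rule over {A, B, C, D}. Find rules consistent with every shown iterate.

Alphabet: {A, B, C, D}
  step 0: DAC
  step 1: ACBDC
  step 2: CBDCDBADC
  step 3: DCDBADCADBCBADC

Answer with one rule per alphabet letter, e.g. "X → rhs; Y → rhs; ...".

A->CB, B->DB, C->DC, D->A

  step 2 ⇒ step 3: CBDCDBADC ⇒ DC·DB·A·DC·A·DB·CB·A·DC
    A ↦ CB
    B ↦ DB
    C ↦ DC
    D ↦ A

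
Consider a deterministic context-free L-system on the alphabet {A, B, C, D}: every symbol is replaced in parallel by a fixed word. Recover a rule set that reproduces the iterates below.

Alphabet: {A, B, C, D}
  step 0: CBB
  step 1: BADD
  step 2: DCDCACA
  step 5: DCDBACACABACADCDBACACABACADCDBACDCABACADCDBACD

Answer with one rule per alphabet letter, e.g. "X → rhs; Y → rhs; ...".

A->CD, B->D, C->BA, D->CA

  step 1 ⇒ step 2: BADD ⇒ D·CD·CA·CA
    A ↦ CD
    B ↦ D
    D ↦ CA
  step 0 ⇒ step 1: CBB ⇒ BA·D·D
    C ↦ BA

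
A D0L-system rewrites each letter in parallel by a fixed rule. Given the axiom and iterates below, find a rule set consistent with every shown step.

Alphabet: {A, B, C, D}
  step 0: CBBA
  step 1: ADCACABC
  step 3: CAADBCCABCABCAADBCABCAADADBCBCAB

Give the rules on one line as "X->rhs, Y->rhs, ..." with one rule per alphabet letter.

A->BC, B->CA, C->AD, D->AB

  step 0 ⇒ step 1: CBBA ⇒ AD·CA·CA·BC
    A ↦ BC
    B ↦ CA
    C ↦ AD
    D ↦ AB  (constrained at step 1)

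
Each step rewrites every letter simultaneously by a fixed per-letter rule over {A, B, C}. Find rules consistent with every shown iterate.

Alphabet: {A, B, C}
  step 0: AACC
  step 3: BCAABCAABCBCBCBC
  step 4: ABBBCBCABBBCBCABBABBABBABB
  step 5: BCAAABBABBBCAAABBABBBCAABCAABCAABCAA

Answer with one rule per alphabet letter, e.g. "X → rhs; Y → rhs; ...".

  step 4 ⇒ step 5: ABBBCBCABBBCBCABBABBABBABB ⇒ BC·A·A·A·BB·A·BB·BC·A·A·A·BB·A·BB·BC·A·A·BC·A·A·BC·A·A·BC·A·A
    A ↦ BC
    B ↦ A
    C ↦ BB

A->BC, B->A, C->BB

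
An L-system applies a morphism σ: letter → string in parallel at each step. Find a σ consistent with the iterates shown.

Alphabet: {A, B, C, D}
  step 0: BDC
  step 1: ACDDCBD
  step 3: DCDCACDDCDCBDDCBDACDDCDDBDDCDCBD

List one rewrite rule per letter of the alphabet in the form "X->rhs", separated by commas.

  step 0 ⇒ step 1: BDC ⇒ ACD·DC·BD
    B ↦ ACD
    C ↦ BD
    D ↦ DC
    A ↦ DD  (constrained at step 1)

A->DD, B->ACD, C->BD, D->DC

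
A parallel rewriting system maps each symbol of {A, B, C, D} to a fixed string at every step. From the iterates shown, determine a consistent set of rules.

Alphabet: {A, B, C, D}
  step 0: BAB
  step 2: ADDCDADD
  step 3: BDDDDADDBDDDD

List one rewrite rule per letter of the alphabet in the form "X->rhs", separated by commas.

A->B, B->CD, C->A, D->DD

  step 2 ⇒ step 3: ADDCDADD ⇒ B·DD·DD·A·DD·B·DD·DD
    A ↦ B
    C ↦ A
    D ↦ DD
    B ↦ CD  (constrained at step 0)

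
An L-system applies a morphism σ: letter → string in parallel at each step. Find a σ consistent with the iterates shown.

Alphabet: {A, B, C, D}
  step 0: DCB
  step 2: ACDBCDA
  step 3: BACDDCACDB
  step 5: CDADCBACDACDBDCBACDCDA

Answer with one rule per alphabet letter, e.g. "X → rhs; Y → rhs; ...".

A->B, B->DC, C->A, D->CD

  step 2 ⇒ step 3: ACDBCDA ⇒ B·A·CD·DC·A·CD·B
    A ↦ B
    B ↦ DC
    C ↦ A
    D ↦ CD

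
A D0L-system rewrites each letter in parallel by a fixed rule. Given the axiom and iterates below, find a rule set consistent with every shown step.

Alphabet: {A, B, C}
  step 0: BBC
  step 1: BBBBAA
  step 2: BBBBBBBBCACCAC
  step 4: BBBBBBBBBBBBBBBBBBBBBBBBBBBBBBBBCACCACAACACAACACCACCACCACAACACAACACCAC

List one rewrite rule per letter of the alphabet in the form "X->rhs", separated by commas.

  step 1 ⇒ step 2: BBBBAA ⇒ BB·BB·BB·BB·CAC·CAC
    A ↦ CAC
    B ↦ BB
  step 0 ⇒ step 1: BBC ⇒ BB·BB·AA
    C ↦ AA

A->CAC, B->BB, C->AA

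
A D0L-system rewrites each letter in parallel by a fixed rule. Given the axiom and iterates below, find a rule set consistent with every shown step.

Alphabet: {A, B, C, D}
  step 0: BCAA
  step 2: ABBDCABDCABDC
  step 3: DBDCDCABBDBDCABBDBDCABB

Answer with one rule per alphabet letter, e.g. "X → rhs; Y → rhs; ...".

  step 2 ⇒ step 3: ABBDCABDCABDC ⇒ DB·DC·DC·AB·B·DB·DC·AB·B·DB·DC·AB·B
    A ↦ DB
    B ↦ DC
    C ↦ B
    D ↦ AB

A->DB, B->DC, C->B, D->AB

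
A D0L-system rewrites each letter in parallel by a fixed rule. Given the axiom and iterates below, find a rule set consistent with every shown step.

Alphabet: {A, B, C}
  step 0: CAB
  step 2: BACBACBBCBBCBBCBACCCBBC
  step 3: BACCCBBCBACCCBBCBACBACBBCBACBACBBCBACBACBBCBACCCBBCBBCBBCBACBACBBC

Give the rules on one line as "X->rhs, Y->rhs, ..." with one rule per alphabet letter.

  step 2 ⇒ step 3: BACBACBBCBBCBBCBACCCBBC ⇒ BAC·CC·BBC·BAC·CC·BBC·BAC·BAC·BBC·BAC·BAC·BBC·BAC·BAC·BBC·BAC·CC·BBC·BBC·BBC·BAC·BAC·BBC
    A ↦ CC
    B ↦ BAC
    C ↦ BBC

A->CC, B->BAC, C->BBC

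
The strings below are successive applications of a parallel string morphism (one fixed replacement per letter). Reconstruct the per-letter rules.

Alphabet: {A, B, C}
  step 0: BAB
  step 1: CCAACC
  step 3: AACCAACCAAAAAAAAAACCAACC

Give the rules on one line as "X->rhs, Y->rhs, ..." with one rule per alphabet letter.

  step 0 ⇒ step 1: BAB ⇒ CC·AA·CC
    A ↦ AA
    B ↦ CC
    C ↦ AB  (constrained at step 1)

A->AA, B->CC, C->AB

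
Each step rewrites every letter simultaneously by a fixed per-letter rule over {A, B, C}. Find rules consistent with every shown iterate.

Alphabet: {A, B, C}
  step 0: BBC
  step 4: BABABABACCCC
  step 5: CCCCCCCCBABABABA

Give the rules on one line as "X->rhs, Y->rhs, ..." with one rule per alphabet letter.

  step 4 ⇒ step 5: BABABABACCCC ⇒ C·C·C·C·C·C·C·C·BA·BA·BA·BA
    A ↦ C
    B ↦ C
    C ↦ BA

A->C, B->C, C->BA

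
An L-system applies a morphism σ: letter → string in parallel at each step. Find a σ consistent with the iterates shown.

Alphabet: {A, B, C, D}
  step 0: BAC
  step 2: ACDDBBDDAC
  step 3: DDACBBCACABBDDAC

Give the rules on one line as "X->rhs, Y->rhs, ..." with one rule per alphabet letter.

  step 2 ⇒ step 3: ACDDBBDDAC ⇒ DD·AC·B·B·CA·CA·B·B·DD·AC
    A ↦ DD
    B ↦ CA
    C ↦ AC
    D ↦ B

A->DD, B->CA, C->AC, D->B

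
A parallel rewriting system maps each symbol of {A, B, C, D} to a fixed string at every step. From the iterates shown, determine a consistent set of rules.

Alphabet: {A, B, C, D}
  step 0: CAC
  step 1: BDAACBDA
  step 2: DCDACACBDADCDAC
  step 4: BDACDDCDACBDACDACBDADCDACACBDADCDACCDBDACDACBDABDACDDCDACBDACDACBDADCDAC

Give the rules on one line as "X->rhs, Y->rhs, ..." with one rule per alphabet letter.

A->AC, B->D, C->BDA, D->CD

  step 1 ⇒ step 2: BDAACBDA ⇒ D·CD·AC·AC·BDA·D·CD·AC
    A ↦ AC
    B ↦ D
    C ↦ BDA
    D ↦ CD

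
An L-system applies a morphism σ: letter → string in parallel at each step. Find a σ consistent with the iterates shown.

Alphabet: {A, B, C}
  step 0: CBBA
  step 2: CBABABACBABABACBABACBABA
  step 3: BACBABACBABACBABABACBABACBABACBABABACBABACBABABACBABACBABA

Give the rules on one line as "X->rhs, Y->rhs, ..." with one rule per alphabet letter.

  step 2 ⇒ step 3: CBABABACBABABACBABACBABA ⇒ BA·CBA·BA·CBA·BA·CBA·BA·BA·CBA·BA·CBA·BA·CBA·BA·BA·CBA·BA·CBA·BA·BA·CBA·BA·CBA·BA
    A ↦ BA
    B ↦ CBA
    C ↦ BA

A->BA, B->CBA, C->BA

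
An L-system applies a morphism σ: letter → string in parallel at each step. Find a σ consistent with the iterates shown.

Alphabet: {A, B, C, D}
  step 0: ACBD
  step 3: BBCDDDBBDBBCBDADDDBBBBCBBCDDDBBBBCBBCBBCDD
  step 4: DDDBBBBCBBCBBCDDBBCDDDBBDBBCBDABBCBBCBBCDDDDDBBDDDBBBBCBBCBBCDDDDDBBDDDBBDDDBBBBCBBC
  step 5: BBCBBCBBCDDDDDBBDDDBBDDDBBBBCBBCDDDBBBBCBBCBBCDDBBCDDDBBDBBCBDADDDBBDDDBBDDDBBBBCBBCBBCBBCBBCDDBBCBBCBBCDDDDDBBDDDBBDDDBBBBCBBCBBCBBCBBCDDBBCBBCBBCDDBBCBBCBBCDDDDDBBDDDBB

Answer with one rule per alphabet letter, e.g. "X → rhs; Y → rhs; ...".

  step 4 ⇒ step 5: DDDBBBBCBBCBBCDDBBCDDDBBDBBCBDABBCBBCBBCDDDDDBBDDDBBBBCBBCBBCDDDDDBBDDDBBDDDBBBBCBBC ⇒ BBC·BBC·BBC·D·D·D·D·DBB·D·D·DBB·D·D·DBB·BBC·BBC·D·D·DBB·BBC·BBC·BBC·D·D·BBC·D·D·DBB·D·BBC·BDA·D·D·DBB·D·D·DBB·D·D·DBB·BBC·BBC·BBC·BBC·BBC·D·D·BBC·BBC·BBC·D·D·D·D·DBB·D·D·DBB·D·D·DBB·BBC·BBC·BBC·BBC·BBC·D·D·BBC·BBC·BBC·D·D·BBC·BBC·BBC·D·D·D·D·DBB·D·D·DBB
    A ↦ BDA
    B ↦ D
    C ↦ DBB
    D ↦ BBC

A->BDA, B->D, C->DBB, D->BBC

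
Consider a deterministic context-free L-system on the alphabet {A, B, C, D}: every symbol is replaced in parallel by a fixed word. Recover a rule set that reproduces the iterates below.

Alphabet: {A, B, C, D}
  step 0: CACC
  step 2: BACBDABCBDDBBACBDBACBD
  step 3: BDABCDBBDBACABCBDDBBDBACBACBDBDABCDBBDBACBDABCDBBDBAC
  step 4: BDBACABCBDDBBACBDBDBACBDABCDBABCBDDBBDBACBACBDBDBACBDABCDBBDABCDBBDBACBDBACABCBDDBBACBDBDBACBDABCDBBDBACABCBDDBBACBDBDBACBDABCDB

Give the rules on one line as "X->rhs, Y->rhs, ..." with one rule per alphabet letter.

  step 3 ⇒ step 4: BDABCDBBDBACABCBDDBBDBACBACBDBDABCDBBDBACBDABCDBBDBAC ⇒ BD·BAC·ABC·BD·DB·BAC·BD·BD·BAC·BD·ABC·DB·ABC·BD·DB·BD·BAC·BAC·BD·BD·BAC·BD·ABC·DB·BD·ABC·DB·BD·BAC·BD·BAC·ABC·BD·DB·BAC·BD·BD·BAC·BD·ABC·DB·BD·BAC·ABC·BD·DB·BAC·BD·BD·BAC·BD·ABC·DB
    A ↦ ABC
    B ↦ BD
    C ↦ DB
    D ↦ BAC

A->ABC, B->BD, C->DB, D->BAC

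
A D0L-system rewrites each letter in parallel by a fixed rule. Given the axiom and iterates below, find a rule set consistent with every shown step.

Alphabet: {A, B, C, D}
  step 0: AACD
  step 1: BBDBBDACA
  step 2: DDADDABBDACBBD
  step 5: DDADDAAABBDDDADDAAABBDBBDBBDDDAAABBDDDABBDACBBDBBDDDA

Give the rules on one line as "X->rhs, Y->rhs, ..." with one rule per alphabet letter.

A->BBD, B->D, C->AC, D->A

  step 1 ⇒ step 2: BBDBBDACA ⇒ D·D·A·D·D·A·BBD·AC·BBD
    A ↦ BBD
    B ↦ D
    C ↦ AC
    D ↦ A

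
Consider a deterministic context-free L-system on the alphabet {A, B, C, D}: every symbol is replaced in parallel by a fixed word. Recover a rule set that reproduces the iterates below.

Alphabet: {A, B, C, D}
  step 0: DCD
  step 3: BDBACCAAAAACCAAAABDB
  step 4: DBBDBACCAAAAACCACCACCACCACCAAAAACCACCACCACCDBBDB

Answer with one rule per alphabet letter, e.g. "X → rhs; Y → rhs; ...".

  step 3 ⇒ step 4: BDBACCAAAAACCAAAABDB ⇒ DB·B·DB·ACC·AA·AA·ACC·ACC·ACC·ACC·ACC·AA·AA·ACC·ACC·ACC·ACC·DB·B·DB
    A ↦ ACC
    B ↦ DB
    C ↦ AA
    D ↦ B

A->ACC, B->DB, C->AA, D->B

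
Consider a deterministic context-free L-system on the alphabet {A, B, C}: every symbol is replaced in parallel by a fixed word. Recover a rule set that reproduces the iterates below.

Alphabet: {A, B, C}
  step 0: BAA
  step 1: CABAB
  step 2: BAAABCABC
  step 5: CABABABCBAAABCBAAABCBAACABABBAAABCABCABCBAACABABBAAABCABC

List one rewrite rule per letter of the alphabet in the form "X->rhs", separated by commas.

  step 1 ⇒ step 2: CABAB ⇒ BAA·AB·C·AB·C
    A ↦ AB
    B ↦ C
    C ↦ BAA

A->AB, B->C, C->BAA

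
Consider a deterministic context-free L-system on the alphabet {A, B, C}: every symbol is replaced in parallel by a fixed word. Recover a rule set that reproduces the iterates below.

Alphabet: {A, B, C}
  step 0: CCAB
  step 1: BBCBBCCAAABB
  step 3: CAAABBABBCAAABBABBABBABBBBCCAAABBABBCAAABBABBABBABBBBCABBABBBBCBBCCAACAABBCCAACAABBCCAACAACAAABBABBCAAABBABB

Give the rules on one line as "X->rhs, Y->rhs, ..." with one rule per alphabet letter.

  step 0 ⇒ step 1: CCAB ⇒ BBC·BBC·CAA·ABB
    A ↦ CAA
    B ↦ ABB
    C ↦ BBC

A->CAA, B->ABB, C->BBC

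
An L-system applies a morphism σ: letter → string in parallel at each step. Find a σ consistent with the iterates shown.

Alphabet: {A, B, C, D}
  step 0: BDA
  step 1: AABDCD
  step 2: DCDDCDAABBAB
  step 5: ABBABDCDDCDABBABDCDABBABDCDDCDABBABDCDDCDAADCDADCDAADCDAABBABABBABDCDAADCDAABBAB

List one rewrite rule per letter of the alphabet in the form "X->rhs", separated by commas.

A->DCD, B->A, C->B, D->AB

  step 1 ⇒ step 2: AABDCD ⇒ DCD·DCD·A·AB·B·AB
    A ↦ DCD
    B ↦ A
    C ↦ B
    D ↦ AB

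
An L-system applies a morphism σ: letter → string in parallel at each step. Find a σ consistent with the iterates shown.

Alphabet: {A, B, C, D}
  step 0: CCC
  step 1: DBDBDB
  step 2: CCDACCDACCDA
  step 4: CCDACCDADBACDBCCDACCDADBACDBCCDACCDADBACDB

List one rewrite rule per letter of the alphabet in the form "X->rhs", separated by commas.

  step 1 ⇒ step 2: DBDBDB ⇒ C·CDA·C·CDA·C·CDA
    B ↦ CDA
    D ↦ C
    A ↦ AC  (constrained at step 2)
  step 0 ⇒ step 1: CCC ⇒ DB·DB·DB
    C ↦ DB

A->AC, B->CDA, C->DB, D->C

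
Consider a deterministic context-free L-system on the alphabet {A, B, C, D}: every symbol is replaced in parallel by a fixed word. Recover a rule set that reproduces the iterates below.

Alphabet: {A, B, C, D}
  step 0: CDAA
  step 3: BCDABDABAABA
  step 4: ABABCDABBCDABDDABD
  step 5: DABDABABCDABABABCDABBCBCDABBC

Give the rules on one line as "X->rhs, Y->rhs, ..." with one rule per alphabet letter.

  step 4 ⇒ step 5: ABABCDABBCDABDDABD ⇒ D·AB·D·AB·A·BC·D·AB·AB·A·BC·D·AB·BC·BC·D·AB·BC
    A ↦ D
    B ↦ AB
    C ↦ A
    D ↦ BC

A->D, B->AB, C->A, D->BC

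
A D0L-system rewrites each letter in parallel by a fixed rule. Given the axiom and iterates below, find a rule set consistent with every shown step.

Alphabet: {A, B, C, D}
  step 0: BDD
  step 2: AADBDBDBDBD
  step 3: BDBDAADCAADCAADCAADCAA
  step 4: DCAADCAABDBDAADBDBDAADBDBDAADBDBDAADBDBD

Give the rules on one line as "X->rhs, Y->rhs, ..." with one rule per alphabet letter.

A->BD, B->DC, C->D, D->AA

  step 3 ⇒ step 4: BDBDAADCAADCAADCAADCAA ⇒ DC·AA·DC·AA·BD·BD·AA·D·BD·BD·AA·D·BD·BD·AA·D·BD·BD·AA·D·BD·BD
    A ↦ BD
    B ↦ DC
    C ↦ D
    D ↦ AA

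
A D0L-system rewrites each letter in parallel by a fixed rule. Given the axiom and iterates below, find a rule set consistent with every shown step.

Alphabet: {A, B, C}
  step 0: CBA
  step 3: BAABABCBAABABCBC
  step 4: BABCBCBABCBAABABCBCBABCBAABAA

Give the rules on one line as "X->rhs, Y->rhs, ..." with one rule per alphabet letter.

A->BC, B->BA, C->A

  step 3 ⇒ step 4: BAABABCBAABABCBC ⇒ BA·BC·BC·BA·BC·BA·A·BA·BC·BC·BA·BC·BA·A·BA·A
    A ↦ BC
    B ↦ BA
    C ↦ A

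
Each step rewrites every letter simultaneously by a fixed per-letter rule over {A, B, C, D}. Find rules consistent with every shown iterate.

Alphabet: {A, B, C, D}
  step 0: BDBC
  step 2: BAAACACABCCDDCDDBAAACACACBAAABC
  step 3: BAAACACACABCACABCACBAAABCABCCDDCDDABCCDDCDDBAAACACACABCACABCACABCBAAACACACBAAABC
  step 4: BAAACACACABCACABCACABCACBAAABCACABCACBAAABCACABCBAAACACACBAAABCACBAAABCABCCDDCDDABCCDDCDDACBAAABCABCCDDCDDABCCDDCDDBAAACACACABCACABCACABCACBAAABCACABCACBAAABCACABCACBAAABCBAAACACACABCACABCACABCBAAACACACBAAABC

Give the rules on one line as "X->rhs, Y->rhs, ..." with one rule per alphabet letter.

A->AC, B->BAA, C->ABC, D->CDD

  step 3 ⇒ step 4: BAAACACACABCACABCACBAAABCABCCDDCDDABCCDDCDDBAAACACACABCACABCACABCBAAACACACBAAABC ⇒ BAA·AC·AC·AC·ABC·AC·ABC·AC·ABC·AC·BAA·ABC·AC·ABC·AC·BAA·ABC·AC·ABC·BAA·AC·AC·AC·BAA·ABC·AC·BAA·ABC·ABC·CDD·CDD·ABC·CDD·CDD·AC·BAA·ABC·ABC·CDD·CDD·ABC·CDD·CDD·BAA·AC·AC·AC·ABC·AC·ABC·AC·ABC·AC·BAA·ABC·AC·ABC·AC·BAA·ABC·AC·ABC·AC·BAA·ABC·BAA·AC·AC·AC·ABC·AC·ABC·AC·ABC·BAA·AC·AC·AC·BAA·ABC
    A ↦ AC
    B ↦ BAA
    C ↦ ABC
    D ↦ CDD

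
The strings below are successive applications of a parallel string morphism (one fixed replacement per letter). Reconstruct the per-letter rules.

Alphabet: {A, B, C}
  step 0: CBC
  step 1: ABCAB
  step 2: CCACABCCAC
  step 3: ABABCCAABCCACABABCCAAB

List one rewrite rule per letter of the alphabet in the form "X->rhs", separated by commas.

A->CCA, B->C, C->AB

  step 2 ⇒ step 3: CCACABCCAC ⇒ AB·AB·CCA·AB·CCA·C·AB·AB·CCA·AB
    A ↦ CCA
    B ↦ C
    C ↦ AB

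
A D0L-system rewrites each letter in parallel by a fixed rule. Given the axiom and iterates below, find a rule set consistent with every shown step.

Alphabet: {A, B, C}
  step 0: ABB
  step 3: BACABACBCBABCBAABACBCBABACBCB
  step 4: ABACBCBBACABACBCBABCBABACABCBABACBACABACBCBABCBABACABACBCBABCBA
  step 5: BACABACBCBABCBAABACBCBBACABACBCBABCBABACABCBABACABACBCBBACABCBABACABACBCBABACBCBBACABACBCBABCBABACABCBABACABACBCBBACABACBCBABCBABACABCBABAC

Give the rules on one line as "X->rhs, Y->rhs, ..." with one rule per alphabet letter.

A->BAC, B->A, C->BCB

  step 4 ⇒ step 5: ABACBCBBACABACBCBABCBABACABCBABACBACABACBCBABCBABACABACBCBABCBA ⇒ BAC·A·BAC·BCB·A·BCB·A·A·BAC·BCB·BAC·A·BAC·BCB·A·BCB·A·BAC·A·BCB·A·BAC·A·BAC·BCB·BAC·A·BCB·A·BAC·A·BAC·BCB·A·BAC·BCB·BAC·A·BAC·BCB·A·BCB·A·BAC·A·BCB·A·BAC·A·BAC·BCB·BAC·A·BAC·BCB·A·BCB·A·BAC·A·BCB·A·BAC
    A ↦ BAC
    B ↦ A
    C ↦ BCB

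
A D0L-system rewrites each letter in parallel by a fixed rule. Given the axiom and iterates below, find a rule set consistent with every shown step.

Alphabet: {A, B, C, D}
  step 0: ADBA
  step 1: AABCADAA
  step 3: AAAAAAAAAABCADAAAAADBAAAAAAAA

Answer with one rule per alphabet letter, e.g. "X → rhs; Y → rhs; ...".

  step 0 ⇒ step 1: ADBA ⇒ AA·BC·AD·AA
    A ↦ AA
    B ↦ AD
    D ↦ BC
    C ↦ B  (constrained at step 1)

A->AA, B->AD, C->B, D->BC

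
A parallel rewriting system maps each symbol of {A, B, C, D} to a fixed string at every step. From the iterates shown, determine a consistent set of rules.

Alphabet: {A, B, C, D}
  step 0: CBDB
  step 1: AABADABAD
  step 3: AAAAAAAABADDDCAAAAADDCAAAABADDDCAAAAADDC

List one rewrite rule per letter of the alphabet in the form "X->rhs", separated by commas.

A->DDC, B->BAD, C->AA, D->A

  step 0 ⇒ step 1: CBDB ⇒ AA·BAD·A·BAD
    B ↦ BAD
    C ↦ AA
    D ↦ A
    A ↦ DDC  (constrained at step 1)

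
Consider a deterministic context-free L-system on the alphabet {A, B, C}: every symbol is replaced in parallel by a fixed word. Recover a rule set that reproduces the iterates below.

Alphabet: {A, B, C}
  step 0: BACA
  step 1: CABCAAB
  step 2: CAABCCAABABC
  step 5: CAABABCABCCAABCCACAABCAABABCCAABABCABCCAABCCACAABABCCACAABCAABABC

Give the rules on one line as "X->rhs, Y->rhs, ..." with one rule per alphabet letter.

A->AB, B->C, C->CA

  step 1 ⇒ step 2: CABCAAB ⇒ CA·AB·C·CA·AB·AB·C
    A ↦ AB
    B ↦ C
    C ↦ CA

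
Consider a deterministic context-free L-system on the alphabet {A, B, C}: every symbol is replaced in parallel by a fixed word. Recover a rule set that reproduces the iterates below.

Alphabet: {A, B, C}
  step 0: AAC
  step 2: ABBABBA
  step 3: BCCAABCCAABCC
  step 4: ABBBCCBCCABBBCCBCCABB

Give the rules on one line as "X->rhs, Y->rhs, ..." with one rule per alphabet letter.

A->BCC, B->A, C->B

  step 3 ⇒ step 4: BCCAABCCAABCC ⇒ A·B·B·BCC·BCC·A·B·B·BCC·BCC·A·B·B
    A ↦ BCC
    B ↦ A
    C ↦ B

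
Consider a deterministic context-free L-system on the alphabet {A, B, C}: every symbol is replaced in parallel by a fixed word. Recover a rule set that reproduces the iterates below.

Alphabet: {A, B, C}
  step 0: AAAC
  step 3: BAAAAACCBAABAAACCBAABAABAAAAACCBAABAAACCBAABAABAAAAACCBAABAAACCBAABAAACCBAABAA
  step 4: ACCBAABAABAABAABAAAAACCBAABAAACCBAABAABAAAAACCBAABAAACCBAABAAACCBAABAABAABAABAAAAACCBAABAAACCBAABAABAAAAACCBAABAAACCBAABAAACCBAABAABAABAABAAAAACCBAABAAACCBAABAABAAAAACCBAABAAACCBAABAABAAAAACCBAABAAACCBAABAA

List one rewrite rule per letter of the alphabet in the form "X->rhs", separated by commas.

A->BAA, B->ACC, C->A

  step 3 ⇒ step 4: BAAAAACCBAABAAACCBAABAABAAAAACCBAABAAACCBAABAABAAAAACCBAABAAACCBAABAAACCBAABAA ⇒ ACC·BAA·BAA·BAA·BAA·BAA·A·A·ACC·BAA·BAA·ACC·BAA·BAA·BAA·A·A·ACC·BAA·BAA·ACC·BAA·BAA·ACC·BAA·BAA·BAA·BAA·BAA·A·A·ACC·BAA·BAA·ACC·BAA·BAA·BAA·A·A·ACC·BAA·BAA·ACC·BAA·BAA·ACC·BAA·BAA·BAA·BAA·BAA·A·A·ACC·BAA·BAA·ACC·BAA·BAA·BAA·A·A·ACC·BAA·BAA·ACC·BAA·BAA·BAA·A·A·ACC·BAA·BAA·ACC·BAA·BAA
    A ↦ BAA
    B ↦ ACC
    C ↦ A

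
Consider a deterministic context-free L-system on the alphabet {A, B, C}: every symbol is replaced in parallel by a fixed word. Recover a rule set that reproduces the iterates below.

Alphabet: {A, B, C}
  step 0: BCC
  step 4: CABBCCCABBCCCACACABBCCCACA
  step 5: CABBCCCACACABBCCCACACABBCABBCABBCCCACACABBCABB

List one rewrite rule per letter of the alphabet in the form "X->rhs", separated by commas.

A->BB, B->C, C->CA

  step 4 ⇒ step 5: CABBCCCABBCCCACACABBCCCACA ⇒ CA·BB·C·C·CA·CA·CA·BB·C·C·CA·CA·CA·BB·CA·BB·CA·BB·C·C·CA·CA·CA·BB·CA·BB
    A ↦ BB
    B ↦ C
    C ↦ CA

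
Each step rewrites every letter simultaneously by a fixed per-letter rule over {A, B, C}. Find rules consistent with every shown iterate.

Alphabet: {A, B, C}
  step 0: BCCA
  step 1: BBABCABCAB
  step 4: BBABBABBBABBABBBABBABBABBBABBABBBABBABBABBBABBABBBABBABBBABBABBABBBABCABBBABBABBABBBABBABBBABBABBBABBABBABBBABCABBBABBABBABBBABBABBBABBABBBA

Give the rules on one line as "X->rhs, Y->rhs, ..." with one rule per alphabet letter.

A->B, B->BBA, C->BCA

  step 0 ⇒ step 1: BCCA ⇒ BBA·BCA·BCA·B
    A ↦ B
    B ↦ BBA
    C ↦ BCA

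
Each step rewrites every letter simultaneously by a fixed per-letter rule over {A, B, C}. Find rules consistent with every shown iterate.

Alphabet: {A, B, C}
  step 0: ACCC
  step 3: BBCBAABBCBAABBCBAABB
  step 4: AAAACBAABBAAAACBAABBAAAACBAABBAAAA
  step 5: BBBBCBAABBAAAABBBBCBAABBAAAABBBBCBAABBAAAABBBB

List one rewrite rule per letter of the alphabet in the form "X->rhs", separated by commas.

  step 4 ⇒ step 5: AAAACBAABBAAAACBAABBAAAACBAABBAAAA ⇒ B·B·B·B·CB·AA·B·B·AA·AA·B·B·B·B·CB·AA·B·B·AA·AA·B·B·B·B·CB·AA·B·B·AA·AA·B·B·B·B
    A ↦ B
    B ↦ AA
    C ↦ CB

A->B, B->AA, C->CB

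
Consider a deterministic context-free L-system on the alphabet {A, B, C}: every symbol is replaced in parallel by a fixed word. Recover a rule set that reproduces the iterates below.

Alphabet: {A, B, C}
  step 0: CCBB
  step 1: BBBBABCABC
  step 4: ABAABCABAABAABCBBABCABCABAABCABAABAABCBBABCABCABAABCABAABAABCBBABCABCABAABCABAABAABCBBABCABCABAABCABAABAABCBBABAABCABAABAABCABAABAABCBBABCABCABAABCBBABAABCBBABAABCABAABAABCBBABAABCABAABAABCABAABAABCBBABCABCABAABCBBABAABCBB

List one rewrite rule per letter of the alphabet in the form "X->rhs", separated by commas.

A->ABA, B->ABC, C->BB

  step 0 ⇒ step 1: CCBB ⇒ BB·BB·ABC·ABC
    B ↦ ABC
    C ↦ BB
    A ↦ ABA  (constrained at step 1)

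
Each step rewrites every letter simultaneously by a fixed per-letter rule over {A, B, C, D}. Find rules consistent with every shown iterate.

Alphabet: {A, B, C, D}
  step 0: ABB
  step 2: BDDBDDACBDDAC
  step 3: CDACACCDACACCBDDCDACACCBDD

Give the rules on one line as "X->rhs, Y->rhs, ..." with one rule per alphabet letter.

A->C, B->CD, C->BDD, D->AC

  step 2 ⇒ step 3: BDDBDDACBDDAC ⇒ CD·AC·AC·CD·AC·AC·C·BDD·CD·AC·AC·C·BDD
    A ↦ C
    B ↦ CD
    C ↦ BDD
    D ↦ AC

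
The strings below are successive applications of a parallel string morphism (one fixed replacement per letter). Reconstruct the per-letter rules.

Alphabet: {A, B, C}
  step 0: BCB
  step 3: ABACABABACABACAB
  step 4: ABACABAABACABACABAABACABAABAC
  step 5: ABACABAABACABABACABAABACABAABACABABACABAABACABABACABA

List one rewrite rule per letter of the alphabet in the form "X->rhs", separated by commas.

A->AB, B->AC, C->A

  step 4 ⇒ step 5: ABACABAABACABACABAABACABAABAC ⇒ AB·AC·AB·A·AB·AC·AB·AB·AC·AB·A·AB·AC·AB·A·AB·AC·AB·AB·AC·AB·A·AB·AC·AB·AB·AC·AB·A
    A ↦ AB
    B ↦ AC
    C ↦ A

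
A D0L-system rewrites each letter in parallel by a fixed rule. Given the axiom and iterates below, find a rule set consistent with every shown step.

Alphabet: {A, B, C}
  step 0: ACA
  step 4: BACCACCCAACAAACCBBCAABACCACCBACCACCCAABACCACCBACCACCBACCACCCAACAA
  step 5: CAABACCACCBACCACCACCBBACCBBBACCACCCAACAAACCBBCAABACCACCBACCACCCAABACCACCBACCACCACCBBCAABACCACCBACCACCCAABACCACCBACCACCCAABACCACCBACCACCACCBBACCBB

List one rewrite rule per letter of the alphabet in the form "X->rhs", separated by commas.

  step 4 ⇒ step 5: BACCACCCAACAAACCBBCAABACCACCBACCACCCAABACCACCBACCACCBACCACCCAACAA ⇒ CAA·B·ACC·ACC·B·ACC·ACC·ACC·B·B·ACC·B·B·B·ACC·ACC·CAA·CAA·ACC·B·B·CAA·B·ACC·ACC·B·ACC·ACC·CAA·B·ACC·ACC·B·ACC·ACC·ACC·B·B·CAA·B·ACC·ACC·B·ACC·ACC·CAA·B·ACC·ACC·B·ACC·ACC·CAA·B·ACC·ACC·B·ACC·ACC·ACC·B·B·ACC·B·B
    A ↦ B
    B ↦ CAA
    C ↦ ACC

A->B, B->CAA, C->ACC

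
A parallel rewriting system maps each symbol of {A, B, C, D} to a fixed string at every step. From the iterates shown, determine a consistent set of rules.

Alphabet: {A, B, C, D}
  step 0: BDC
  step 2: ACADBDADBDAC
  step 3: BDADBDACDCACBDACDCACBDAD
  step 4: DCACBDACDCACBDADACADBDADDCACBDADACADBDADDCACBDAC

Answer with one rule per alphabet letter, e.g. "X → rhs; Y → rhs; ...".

A->BD, B->DC, C->AD, D->AC

  step 3 ⇒ step 4: BDADBDACDCACBDACDCACBDAD ⇒ DC·AC·BD·AC·DC·AC·BD·AD·AC·AD·BD·AD·DC·AC·BD·AD·AC·AD·BD·AD·DC·AC·BD·AC
    A ↦ BD
    B ↦ DC
    C ↦ AD
    D ↦ AC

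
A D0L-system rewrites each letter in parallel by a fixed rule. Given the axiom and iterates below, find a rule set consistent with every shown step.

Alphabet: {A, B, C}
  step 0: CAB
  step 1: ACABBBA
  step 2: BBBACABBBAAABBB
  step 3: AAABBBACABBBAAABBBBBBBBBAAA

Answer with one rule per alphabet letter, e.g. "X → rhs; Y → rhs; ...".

A->BBB, B->A, C->ACA

  step 2 ⇒ step 3: BBBACABBBAAABBB ⇒ A·A·A·BBB·ACA·BBB·A·A·A·BBB·BBB·BBB·A·A·A
    A ↦ BBB
    B ↦ A
    C ↦ ACA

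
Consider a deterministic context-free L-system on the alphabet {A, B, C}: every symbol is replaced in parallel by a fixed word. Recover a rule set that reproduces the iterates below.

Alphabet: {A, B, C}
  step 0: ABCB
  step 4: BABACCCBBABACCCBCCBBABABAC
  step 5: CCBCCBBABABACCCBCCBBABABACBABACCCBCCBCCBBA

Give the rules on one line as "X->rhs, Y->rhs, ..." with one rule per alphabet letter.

  step 4 ⇒ step 5: BABACCCBBABACCCBCCBBABABAC ⇒ C·CB·C·CB·BA·BA·BA·C·C·CB·C·CB·BA·BA·BA·C·BA·BA·C·C·CB·C·CB·C·CB·BA
    A ↦ CB
    B ↦ C
    C ↦ BA

A->CB, B->C, C->BA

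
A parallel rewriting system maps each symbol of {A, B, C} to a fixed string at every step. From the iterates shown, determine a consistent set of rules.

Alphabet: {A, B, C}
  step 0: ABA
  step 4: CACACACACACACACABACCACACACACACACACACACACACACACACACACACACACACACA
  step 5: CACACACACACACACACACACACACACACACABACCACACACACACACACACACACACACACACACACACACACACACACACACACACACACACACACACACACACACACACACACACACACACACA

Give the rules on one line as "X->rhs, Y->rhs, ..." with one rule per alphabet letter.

A->CA, B->BAC, C->CA

  step 4 ⇒ step 5: CACACACACACACACABACCACACACACACACACACACACACACACACACACACACACACACA ⇒ CA·CA·CA·CA·CA·CA·CA·CA·CA·CA·CA·CA·CA·CA·CA·CA·BAC·CA·CA·CA·CA·CA·CA·CA·CA·CA·CA·CA·CA·CA·CA·CA·CA·CA·CA·CA·CA·CA·CA·CA·CA·CA·CA·CA·CA·CA·CA·CA·CA·CA·CA·CA·CA·CA·CA·CA·CA·CA·CA·CA·CA·CA·CA
    A ↦ CA
    B ↦ BAC
    C ↦ CA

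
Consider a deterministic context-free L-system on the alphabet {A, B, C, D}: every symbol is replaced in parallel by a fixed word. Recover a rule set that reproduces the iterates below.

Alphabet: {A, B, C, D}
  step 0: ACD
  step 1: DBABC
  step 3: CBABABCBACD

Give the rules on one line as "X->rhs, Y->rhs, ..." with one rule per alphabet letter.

A->D, B->C, C->BA, D->BC

  step 0 ⇒ step 1: ACD ⇒ D·BA·BC
    A ↦ D
    C ↦ BA
    D ↦ BC
    B ↦ C  (constrained at step 1)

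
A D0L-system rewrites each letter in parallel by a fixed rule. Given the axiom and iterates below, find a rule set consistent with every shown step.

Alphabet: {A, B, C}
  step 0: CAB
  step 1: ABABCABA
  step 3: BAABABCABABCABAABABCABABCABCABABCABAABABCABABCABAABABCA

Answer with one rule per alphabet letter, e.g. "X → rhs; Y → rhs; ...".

A->BCA, B->BA, C->ABA

  step 0 ⇒ step 1: CAB ⇒ ABA·BCA·BA
    A ↦ BCA
    B ↦ BA
    C ↦ ABA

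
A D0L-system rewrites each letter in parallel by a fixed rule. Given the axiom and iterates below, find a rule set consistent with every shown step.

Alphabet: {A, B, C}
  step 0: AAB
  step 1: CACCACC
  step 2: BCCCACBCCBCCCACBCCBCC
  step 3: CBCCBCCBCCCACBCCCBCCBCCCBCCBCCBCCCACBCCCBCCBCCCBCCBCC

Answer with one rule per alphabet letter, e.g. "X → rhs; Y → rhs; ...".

  step 2 ⇒ step 3: BCCCACBCCBCCCACBCCBCC ⇒ C·BCC·BCC·BCC·CAC·BCC·C·BCC·BCC·C·BCC·BCC·BCC·CAC·BCC·C·BCC·BCC·C·BCC·BCC
    A ↦ CAC
    B ↦ C
    C ↦ BCC

A->CAC, B->C, C->BCC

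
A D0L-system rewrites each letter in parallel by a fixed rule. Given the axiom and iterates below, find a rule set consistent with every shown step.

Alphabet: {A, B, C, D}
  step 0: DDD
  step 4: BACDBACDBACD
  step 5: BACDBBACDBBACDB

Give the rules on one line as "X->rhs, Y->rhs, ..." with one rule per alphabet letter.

A->C, B->BA, C->D, D->B

  step 4 ⇒ step 5: BACDBACDBACD ⇒ BA·C·D·B·BA·C·D·B·BA·C·D·B
    A ↦ C
    B ↦ BA
    C ↦ D
    D ↦ B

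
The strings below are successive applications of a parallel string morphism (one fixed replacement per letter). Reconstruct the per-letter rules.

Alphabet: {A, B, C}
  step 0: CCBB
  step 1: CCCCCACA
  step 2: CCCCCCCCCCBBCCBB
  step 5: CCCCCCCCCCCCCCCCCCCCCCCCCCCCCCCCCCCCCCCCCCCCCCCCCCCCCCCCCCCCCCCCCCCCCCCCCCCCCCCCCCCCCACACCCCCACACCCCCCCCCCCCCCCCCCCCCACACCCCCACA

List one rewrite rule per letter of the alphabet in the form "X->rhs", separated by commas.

A->BB, B->CA, C->CC

  step 1 ⇒ step 2: CCCCCACA ⇒ CC·CC·CC·CC·CC·BB·CC·BB
    A ↦ BB
    C ↦ CC
  step 0 ⇒ step 1: CCBB ⇒ CC·CC·CA·CA
    B ↦ CA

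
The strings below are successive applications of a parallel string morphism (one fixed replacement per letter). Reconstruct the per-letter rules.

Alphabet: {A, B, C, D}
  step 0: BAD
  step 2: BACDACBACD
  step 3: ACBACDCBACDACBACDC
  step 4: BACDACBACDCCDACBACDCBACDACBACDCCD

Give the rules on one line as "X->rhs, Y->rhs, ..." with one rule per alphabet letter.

  step 3 ⇒ step 4: ACBACDCBACDACBACDC ⇒ BA·CD·AC·BA·CD·C·CD·AC·BA·CD·C·BA·CD·AC·BA·CD·C·CD
    A ↦ BA
    B ↦ AC
    C ↦ CD
    D ↦ C

A->BA, B->AC, C->CD, D->C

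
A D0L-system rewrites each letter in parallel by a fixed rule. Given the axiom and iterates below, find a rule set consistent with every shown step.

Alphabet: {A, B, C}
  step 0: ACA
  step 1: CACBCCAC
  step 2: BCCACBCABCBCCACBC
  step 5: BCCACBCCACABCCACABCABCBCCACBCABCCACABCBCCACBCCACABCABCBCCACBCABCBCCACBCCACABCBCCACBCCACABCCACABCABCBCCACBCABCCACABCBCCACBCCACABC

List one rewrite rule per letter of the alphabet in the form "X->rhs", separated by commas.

  step 1 ⇒ step 2: CACBCCAC ⇒ BC·CAC·BC·A·BC·BC·CAC·BC
    A ↦ CAC
    B ↦ A
    C ↦ BC

A->CAC, B->A, C->BC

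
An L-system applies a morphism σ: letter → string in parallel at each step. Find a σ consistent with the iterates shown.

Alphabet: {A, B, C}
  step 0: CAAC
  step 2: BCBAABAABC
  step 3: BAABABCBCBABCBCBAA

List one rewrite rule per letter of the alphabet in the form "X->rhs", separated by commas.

A->BC, B->BA, C->A

  step 2 ⇒ step 3: BCBAABAABC ⇒ BA·A·BA·BC·BC·BA·BC·BC·BA·A
    A ↦ BC
    B ↦ BA
    C ↦ A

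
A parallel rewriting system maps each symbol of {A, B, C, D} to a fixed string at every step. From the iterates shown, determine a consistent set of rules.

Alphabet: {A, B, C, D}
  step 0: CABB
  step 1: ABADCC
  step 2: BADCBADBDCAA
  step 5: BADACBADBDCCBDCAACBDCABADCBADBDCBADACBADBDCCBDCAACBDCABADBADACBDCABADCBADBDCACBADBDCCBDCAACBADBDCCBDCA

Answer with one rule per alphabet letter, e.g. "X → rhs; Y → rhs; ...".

  step 1 ⇒ step 2: ABADCC ⇒ BAD·C·BAD·BDC·A·A
    A ↦ BAD
    B ↦ C
    C ↦ A
    D ↦ BDC

A->BAD, B->C, C->A, D->BDC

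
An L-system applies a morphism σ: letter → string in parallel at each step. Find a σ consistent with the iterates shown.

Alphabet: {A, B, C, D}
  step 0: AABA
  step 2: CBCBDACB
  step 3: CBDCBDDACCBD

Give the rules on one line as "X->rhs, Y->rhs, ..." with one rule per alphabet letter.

  step 2 ⇒ step 3: CBCBDACB ⇒ CB·D·CB·D·DA·C·CB·D
    A ↦ C
    B ↦ D
    C ↦ CB
    D ↦ DA

A->C, B->D, C->CB, D->DA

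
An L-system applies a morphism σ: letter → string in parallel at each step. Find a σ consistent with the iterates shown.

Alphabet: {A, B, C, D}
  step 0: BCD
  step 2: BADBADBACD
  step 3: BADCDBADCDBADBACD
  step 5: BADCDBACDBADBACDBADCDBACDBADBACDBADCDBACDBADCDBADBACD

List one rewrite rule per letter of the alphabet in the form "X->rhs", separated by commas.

A->D, B->BA, C->BA, D->CD

  step 2 ⇒ step 3: BADBADBACD ⇒ BA·D·CD·BA·D·CD·BA·D·BA·CD
    A ↦ D
    B ↦ BA
    C ↦ BA
    D ↦ CD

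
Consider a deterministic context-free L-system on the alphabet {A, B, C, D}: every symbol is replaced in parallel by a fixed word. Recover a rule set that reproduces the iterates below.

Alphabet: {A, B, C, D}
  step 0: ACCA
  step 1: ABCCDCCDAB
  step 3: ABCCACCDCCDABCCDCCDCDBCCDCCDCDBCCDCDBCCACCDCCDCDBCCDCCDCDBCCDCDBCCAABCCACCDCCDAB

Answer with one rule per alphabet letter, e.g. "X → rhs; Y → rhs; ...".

  step 0 ⇒ step 1: ACCA ⇒ AB·CCD·CCD·AB
    A ↦ AB
    C ↦ CCD
    B ↦ CCA  (constrained at step 1)
    D ↦ CDB  (constrained at step 1)

A->AB, B->CCA, C->CCD, D->CDB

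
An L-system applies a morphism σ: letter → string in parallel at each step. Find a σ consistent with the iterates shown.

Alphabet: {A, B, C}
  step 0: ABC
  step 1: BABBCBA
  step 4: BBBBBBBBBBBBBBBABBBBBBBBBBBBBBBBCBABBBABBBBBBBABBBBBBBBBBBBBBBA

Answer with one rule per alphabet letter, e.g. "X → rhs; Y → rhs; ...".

A->BA, B->BB, C->CBA

  step 0 ⇒ step 1: ABC ⇒ BA·BB·CBA
    A ↦ BA
    B ↦ BB
    C ↦ CBA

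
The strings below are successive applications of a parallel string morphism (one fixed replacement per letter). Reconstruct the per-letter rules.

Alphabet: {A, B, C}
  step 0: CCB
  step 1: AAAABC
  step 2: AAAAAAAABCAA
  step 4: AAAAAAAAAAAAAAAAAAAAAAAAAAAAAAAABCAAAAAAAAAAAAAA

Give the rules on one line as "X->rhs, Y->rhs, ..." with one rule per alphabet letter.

A->AA, B->BC, C->AA

  step 1 ⇒ step 2: AAAABC ⇒ AA·AA·AA·AA·BC·AA
    A ↦ AA
    B ↦ BC
    C ↦ AA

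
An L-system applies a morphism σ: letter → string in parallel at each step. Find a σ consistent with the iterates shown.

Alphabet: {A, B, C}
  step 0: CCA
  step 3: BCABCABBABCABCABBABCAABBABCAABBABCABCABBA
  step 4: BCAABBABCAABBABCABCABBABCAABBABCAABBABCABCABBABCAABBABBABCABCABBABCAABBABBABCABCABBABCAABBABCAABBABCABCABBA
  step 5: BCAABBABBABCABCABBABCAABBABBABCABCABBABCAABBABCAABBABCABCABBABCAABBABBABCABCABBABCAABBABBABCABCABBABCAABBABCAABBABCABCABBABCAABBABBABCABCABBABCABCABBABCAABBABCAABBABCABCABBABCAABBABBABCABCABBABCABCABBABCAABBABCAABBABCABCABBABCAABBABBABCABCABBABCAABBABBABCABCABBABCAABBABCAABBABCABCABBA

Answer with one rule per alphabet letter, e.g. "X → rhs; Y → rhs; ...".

A->BBA, B->BCA, C->A

  step 4 ⇒ step 5: BCAABBABCAABBABCABCABBABCAABBABCAABBABCABCABBABCAABBABBABCABCABBABCAABBABBABCABCABBABCAABBABCAABBABCABCABBA ⇒ BCA·A·BBA·BBA·BCA·BCA·BBA·BCA·A·BBA·BBA·BCA·BCA·BBA·BCA·A·BBA·BCA·A·BBA·BCA·BCA·BBA·BCA·A·BBA·BBA·BCA·BCA·BBA·BCA·A·BBA·BBA·BCA·BCA·BBA·BCA·A·BBA·BCA·A·BBA·BCA·BCA·BBA·BCA·A·BBA·BBA·BCA·BCA·BBA·BCA·BCA·BBA·BCA·A·BBA·BCA·A·BBA·BCA·BCA·BBA·BCA·A·BBA·BBA·BCA·BCA·BBA·BCA·BCA·BBA·BCA·A·BBA·BCA·A·BBA·BCA·BCA·BBA·BCA·A·BBA·BBA·BCA·BCA·BBA·BCA·A·BBA·BBA·BCA·BCA·BBA·BCA·A·BBA·BCA·A·BBA·BCA·BCA·BBA
    A ↦ BBA
    B ↦ BCA
    C ↦ A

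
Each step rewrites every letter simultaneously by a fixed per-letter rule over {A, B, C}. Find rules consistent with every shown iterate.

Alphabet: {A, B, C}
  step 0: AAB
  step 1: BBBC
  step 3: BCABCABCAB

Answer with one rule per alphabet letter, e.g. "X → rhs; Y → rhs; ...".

  step 0 ⇒ step 1: AAB ⇒ B·B·BC
    A ↦ B
    B ↦ BC
    C ↦ A  (constrained at step 1)

A->B, B->BC, C->A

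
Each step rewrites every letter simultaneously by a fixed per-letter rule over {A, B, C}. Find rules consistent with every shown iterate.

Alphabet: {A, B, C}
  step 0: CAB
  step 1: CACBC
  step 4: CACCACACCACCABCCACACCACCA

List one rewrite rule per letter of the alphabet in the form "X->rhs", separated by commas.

A->C, B->BC, C->CA

  step 0 ⇒ step 1: CAB ⇒ CA·C·BC
    A ↦ C
    B ↦ BC
    C ↦ CA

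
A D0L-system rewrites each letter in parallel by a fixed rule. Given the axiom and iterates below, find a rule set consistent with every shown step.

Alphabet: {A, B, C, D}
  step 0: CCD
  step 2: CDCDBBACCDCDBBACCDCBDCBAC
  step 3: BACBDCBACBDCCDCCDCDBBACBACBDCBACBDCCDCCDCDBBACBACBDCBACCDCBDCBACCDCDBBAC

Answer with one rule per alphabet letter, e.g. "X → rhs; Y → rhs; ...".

  step 2 ⇒ step 3: CDCDBBACCDCDBBACCDCBDCBAC ⇒ BAC·BDC·BAC·BDC·CDC·CDC·DB·BAC·BAC·BDC·BAC·BDC·CDC·CDC·DB·BAC·BAC·BDC·BAC·CDC·BDC·BAC·CDC·DB·BAC
    A ↦ DB
    B ↦ CDC
    C ↦ BAC
    D ↦ BDC

A->DB, B->CDC, C->BAC, D->BDC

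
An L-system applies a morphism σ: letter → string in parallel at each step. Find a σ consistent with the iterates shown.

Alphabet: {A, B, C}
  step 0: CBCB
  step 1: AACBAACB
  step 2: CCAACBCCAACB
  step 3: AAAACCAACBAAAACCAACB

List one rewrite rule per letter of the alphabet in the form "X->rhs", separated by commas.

  step 2 ⇒ step 3: CCAACBCCAACB ⇒ AA·AA·C·C·AA·CB·AA·AA·C·C·AA·CB
    A ↦ C
    B ↦ CB
    C ↦ AA

A->C, B->CB, C->AA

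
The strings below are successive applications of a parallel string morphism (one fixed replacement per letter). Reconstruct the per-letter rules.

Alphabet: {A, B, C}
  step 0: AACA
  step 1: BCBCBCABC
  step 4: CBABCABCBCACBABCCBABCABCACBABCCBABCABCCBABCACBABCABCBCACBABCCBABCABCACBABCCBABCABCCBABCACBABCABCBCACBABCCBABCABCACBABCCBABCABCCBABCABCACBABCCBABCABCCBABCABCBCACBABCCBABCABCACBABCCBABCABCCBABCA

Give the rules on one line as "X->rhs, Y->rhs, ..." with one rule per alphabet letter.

A->BC, B->CBA, C->BCA

  step 0 ⇒ step 1: AACA ⇒ BC·BC·BCA·BC
    A ↦ BC
    C ↦ BCA
    B ↦ CBA  (constrained at step 1)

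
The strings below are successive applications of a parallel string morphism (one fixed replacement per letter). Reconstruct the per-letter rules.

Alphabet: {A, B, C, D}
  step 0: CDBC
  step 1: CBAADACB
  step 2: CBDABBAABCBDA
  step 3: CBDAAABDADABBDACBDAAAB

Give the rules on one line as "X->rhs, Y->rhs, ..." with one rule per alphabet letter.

  step 2 ⇒ step 3: CBDABBAABCBDA ⇒ CB·DA·AA·B·DA·DA·B·B·DA·CB·DA·AA·B
    A ↦ B
    B ↦ DA
    C ↦ CB
    D ↦ AA

A->B, B->DA, C->CB, D->AA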